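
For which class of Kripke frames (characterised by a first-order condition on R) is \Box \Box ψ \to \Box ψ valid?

density: \forall x \forall y (Rxy \to \exists z (Rxz \wedge Rzy))

This schema is the C4 axiom.
It corresponds to density: \forall x \forall y (Rxy \to \exists z (Rxz \wedge Rzy)).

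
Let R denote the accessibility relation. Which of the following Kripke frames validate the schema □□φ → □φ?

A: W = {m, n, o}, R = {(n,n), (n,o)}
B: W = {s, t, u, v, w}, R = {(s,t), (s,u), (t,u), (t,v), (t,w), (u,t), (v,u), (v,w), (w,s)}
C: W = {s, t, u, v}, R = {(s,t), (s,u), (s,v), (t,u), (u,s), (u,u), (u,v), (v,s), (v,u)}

The schema corresponds to density: ∀x ∀y (Rxy → ∃z (Rxz ∧ Rzy)).
A: condition met.
B: fails — Rtv but no z with Rtz and Rzv.
C: fails — Rst but no z with Rsz and Rzt.
Valid on: A.

A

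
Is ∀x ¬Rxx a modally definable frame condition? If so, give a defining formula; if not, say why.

Not definable by any modal formula

If a class were modally definable it would be closed under surjective bounded morphisms (Goldblatt–Thomason).
The 2-cycle (worlds a,b with a→b→a) is irreflexive, and the map sending every world to a single reflexive point • is a surjective bounded morphism (forth: every edge maps to (•,•); back: every world has a successor). So any modal formula valid on the 2-cycle is also valid on the reflexive point, which is not irreflexive.
So no modal formula (or set of formulas) defines exactly the irreflexive frames.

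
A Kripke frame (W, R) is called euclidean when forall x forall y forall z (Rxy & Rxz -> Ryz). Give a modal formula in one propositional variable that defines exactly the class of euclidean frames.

◇p → □◇p

This is the Euclidean property; the standard corresponding axiom is 5: ◇p → □◇p.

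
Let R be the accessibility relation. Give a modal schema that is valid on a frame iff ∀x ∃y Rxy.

□ψ → ◇ψ

A defining formula is □ψ → ◇ψ (the D axiom).
Suppose □ψ→◇ψ is valid. At any x set V(ψ)=W. Then □ψ at x, so ◇ψ at x, so x has a successor.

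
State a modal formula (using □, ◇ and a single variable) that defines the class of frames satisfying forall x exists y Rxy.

A defining formula is □q → ◇q (the D axiom).
Suppose □q→◇q is valid. At any x set V(q)=W. Then □q at x, so ◇q at x, so x has a successor.

□q → ◇q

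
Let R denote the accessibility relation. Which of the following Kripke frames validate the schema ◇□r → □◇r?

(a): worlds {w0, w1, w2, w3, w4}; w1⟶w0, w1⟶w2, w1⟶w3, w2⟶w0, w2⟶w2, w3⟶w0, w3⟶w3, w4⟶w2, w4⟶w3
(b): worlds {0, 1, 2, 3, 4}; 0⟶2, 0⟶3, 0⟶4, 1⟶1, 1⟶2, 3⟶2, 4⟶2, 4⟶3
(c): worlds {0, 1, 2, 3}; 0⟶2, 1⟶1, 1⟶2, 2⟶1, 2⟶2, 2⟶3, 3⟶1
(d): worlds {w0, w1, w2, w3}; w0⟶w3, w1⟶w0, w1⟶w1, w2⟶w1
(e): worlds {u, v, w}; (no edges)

This is the axiom for convergence; its first-order frame correspondent is ∀x ∀y ∀z (Rxy ∧ Rxz → ∃w (Ryw ∧ Rzw)).
(a): fails — Rw1w2 and Rw1w0 but w2 and w0 have no common successor.
(b): fails — R02 and R02 but 2 and 2 have no common successor.
(c): satisfies the condition.
(d): fails — Rw0w3 and Rw0w3 but w3 and w3 have no common successor.
(e): satisfies the condition.

(c), (e)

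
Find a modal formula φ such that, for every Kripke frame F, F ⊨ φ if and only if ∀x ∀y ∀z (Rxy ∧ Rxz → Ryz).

The condition is the Euclidean property. The 5 schema ◇q → □◇q defines it.

◇q → □◇q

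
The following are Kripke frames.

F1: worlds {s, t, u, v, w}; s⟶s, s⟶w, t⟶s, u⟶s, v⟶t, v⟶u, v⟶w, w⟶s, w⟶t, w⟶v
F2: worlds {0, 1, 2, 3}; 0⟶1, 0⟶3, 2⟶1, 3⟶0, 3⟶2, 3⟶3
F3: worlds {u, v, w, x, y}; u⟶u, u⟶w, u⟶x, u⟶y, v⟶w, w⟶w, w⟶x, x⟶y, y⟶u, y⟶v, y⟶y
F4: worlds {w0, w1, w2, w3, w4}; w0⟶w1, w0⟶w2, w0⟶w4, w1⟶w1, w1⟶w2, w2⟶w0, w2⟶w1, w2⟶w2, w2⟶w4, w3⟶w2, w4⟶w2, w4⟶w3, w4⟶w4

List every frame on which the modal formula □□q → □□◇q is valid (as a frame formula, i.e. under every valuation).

F1, F4

This is the axiom for a generalized confluence (Geach) condition; its first-order frame correspondent is ∀x ∀z (xR²z → ∃w (xR²w ∧ zRw)).
F1: holds.
F2: fails — 0R²2 but no w with 0R²w and 2Rw.
F3: fails — vR²x but no t with vR²t and xRt.
F4: holds.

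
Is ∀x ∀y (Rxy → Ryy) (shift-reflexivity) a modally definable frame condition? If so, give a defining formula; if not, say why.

Yes — defined by □(□q → q)

This is a Sahlqvist condition; the T□ axiom □(□q → q) defines it.
Suppose □(□q→q) is valid. Take Rxy and set V(q)={w : Ryw}. Then at y, □q holds; since □(□q→q) at x, □q→q at y, so q at y, i.e. Ryy.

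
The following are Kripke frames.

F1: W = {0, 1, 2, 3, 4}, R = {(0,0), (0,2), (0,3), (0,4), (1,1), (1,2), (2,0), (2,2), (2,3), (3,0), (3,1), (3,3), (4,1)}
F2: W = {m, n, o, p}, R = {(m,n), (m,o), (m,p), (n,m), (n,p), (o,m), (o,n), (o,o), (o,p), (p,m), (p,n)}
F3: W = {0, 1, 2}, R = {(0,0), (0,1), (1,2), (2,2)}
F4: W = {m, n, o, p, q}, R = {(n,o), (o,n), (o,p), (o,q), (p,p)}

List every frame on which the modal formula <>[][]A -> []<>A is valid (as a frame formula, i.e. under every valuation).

F1, F2

The schema corresponds to a generalized confluence (Geach) condition: forall x forall y forall z ((xRy & xRz) -> exists w (y R^2 w & zRw)).
F1: satisfies the condition.
F2: satisfies the condition.
F3: fails — 0R1, 0R0 but no w with 1R²w and 0Rw.
F4: fails — oRn, oRn but no w with nR²w and nRw.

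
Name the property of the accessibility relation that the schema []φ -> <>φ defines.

seriality: forall x exists y Rxy

Suppose □φ→◇φ is valid. At any x set V(φ)=W. Then □φ at x, so ◇φ at x, so x has a successor.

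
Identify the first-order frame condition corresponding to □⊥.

This schema is the Ver axiom.
It corresponds to emptiness of R: ∀x ∀y ¬Rxy.

emptiness of R: ∀x ∀y ¬Rxy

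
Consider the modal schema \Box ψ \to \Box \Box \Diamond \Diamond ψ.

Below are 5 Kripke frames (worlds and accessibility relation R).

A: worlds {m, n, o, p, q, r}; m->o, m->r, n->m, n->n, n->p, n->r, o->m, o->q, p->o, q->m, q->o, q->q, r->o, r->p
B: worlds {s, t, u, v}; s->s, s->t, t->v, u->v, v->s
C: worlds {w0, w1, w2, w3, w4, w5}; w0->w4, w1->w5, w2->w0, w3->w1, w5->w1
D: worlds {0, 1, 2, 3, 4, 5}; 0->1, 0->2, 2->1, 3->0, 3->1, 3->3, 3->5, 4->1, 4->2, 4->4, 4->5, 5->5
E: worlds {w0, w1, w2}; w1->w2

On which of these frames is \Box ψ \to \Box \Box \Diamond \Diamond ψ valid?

B, E

This is the axiom for a generalized confluence (Geach) condition; its first-order frame correspondent is \forall x \forall z (x R^2 z \to \exists w (xRw \wedge z R^2 w)).
A: fails — mR²p but no w with mRw and pR²w.
B: ✓.
C: fails — w1R²w1 but no w with w1Rw and w1R²w.
D: fails — 0R²1 but no w with 0Rw and 1R²w.
E: ✓.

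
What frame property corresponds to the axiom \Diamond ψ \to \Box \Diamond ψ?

the Euclidean property: \forall x \forall y \forall z (Rxy \wedge Rxz \to Ryz)

Suppose ◇ψ→□◇ψ is valid. Take Rxy, Rxz and set V(ψ)={y}. Then ◇ψ at x, so □◇ψ at x, so ◇ψ at z, so some w with Rzw has ψ; w=y, i.e. Rzy. By symmetry of the argument, Ryz.
Conversely, on a frame with the Euclidean property the schema holds at every world under every valuation.
So the correspondent is the Euclidean property.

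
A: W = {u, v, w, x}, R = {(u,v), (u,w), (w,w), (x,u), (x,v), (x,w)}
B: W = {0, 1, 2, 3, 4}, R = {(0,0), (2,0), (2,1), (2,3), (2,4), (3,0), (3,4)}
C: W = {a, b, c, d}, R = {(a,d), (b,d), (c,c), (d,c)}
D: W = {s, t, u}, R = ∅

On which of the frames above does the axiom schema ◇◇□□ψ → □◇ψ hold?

C, D

Frame correspondent (Sahlqvist): ∀x ∀y ∀z ((xR²y ∧ xRz) → ∃w (yR²w ∧ zRw)) — i.e. a generalized confluence (Geach) condition.
A: fails — uR²w, uRv but no t with wR²t and vRt.
B: fails — 2R²0, 2R1 but no w with 0R²w and 1Rw.
C: holds.
D: holds.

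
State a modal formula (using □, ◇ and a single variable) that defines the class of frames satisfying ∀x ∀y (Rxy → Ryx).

s → □◇s

The condition is symmetry. The B schema s → □◇s defines it.
Suppose s→□◇s is valid. Take Rxy and set V(s)={x}. Then s at x, so □◇s at x, so ◇s at y, so some z with Ryz has s; z=x, i.e. Ryx.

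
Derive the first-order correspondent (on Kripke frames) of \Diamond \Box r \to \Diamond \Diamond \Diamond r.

\forall x \forall y (xRy \to \exists w (yRw \wedge x R^3 w))

This is a Sahlqvist (Geach-type) schema ◇^1□^1r → □^0◇^3r.
Minimal-valuation argument: fix x; take any y with xR^1y and any z with xR^0z. Set V(r) to the set of worlds R-reachable from y in exactly 1 step. Then □^1r holds at y, so the antecedent holds at x; validity forces ◇^3r at z, giving a w with zR^3w and yR^1w.
First-order correspondent: \forall x \forall y (xRy \to \exists w (yRw \wedge x R^3 w)).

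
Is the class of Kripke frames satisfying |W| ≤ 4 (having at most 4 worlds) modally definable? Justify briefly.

Not modally definable

Any modally definable frame class is closed under disjoint unions.
Any modal formula valid on each of 5 disjoint one-world frames is valid on their disjoint union (validity is preserved under disjoint unions). Each one-world frame has |W|=1≤4, but the union has |W|=5.
So the class is not modally definable.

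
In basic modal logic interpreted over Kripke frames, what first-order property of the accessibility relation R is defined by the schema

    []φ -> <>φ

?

Suppose □φ→◇φ is valid. At any x set V(φ)=W. Then □φ at x, so ◇φ at x, so x has a successor.

seriality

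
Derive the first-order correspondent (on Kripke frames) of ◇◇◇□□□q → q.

∀x ∀y (xR³y → ∃w (yR³w ∧ x = w))

This is a Sahlqvist (Geach-type) schema ◇^3□^3q → □^0◇^0q.
Minimal-valuation argument: fix x; take any y with xR^3y and any z with xR^0z. Set V(q) to the set of worlds R-reachable from y in exactly 3 steps. Then □^3q holds at y, so the antecedent holds at x; validity forces ◇^0q at z, giving a w with zR^0w and yR^3w.
First-order correspondent: ∀x ∀y (xR³y → ∃w (yR³w ∧ x = w)).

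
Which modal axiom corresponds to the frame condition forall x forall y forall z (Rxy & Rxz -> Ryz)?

This is the Euclidean property; the standard corresponding axiom is 5: ◇ψ → □◇ψ.
Suppose ◇ψ→□◇ψ is valid. Take Rxy, Rxz and set V(ψ)={y}. Then ◇ψ at x, so □◇ψ at x, so ◇ψ at z, so some w with Rzw has ψ; w=y, i.e. Rzy. By symmetry of the argument, Ryz.

◇ψ → □◇ψ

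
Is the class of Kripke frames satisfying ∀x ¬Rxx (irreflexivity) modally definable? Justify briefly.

No

Any modally definable frame class is closed under surjective bounded morphisms.
The 4-cycle (worlds 0,1,2,3 with 0→1→2→3→0) is irreflexive, and the map sending every world to a single reflexive point • is a surjective bounded morphism (forth: every edge maps to (•,•); back: every world has a successor). So any modal formula valid on the 4-cycle is also valid on the reflexive point, which is not irreflexive.
So the class is not modally definable.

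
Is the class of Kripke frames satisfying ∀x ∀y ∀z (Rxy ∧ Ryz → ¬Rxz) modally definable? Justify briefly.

Modal frame validity is preserved under surjective bounded morphisms.
The 3-cycle (worlds a,b,c with a→b→c→a) is intransitive. Mapping every world to a single reflexive point • is a surjective bounded morphism; the reflexive point is not intransitive (R••∧R•• but R••).
So no modal formula (or set of formulas) defines exactly the intransitive frames.

Not modally definable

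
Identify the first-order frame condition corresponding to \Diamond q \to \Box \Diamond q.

The Euclidean property

Suppose ◇q→□◇q is valid. Take Rxy, Rxz and set V(q)={y}. Then ◇q at x, so □◇q at x, so ◇q at z, so some w with Rzw has q; w=y, i.e. Rzy. By symmetry of the argument, Ryz.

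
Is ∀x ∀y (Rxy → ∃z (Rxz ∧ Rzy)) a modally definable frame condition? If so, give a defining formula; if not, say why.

Yes: it is density, defined by the C4 schema □□r → □r.

Definable; □□r → □r defines it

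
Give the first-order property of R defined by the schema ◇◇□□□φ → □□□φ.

This is a Sahlqvist (Geach-type) schema ◇^2□^3φ → □^3◇^0φ.
First-order correspondent: ∀x ∀y ∀z ((xR²y ∧ xR³z) → ∃w (yR³w ∧ z = w)).

∀x ∀y ∀z ((xR²y ∧ xR³z) → ∃w (yR³w ∧ z = w))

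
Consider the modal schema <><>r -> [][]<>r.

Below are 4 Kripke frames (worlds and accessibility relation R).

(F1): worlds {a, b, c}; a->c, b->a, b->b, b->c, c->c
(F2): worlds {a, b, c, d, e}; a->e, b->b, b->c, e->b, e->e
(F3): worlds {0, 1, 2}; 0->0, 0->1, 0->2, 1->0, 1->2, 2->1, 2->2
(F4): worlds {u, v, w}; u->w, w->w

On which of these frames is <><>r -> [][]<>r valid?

(F4)

Frame correspondent (Sahlqvist): forall x forall y forall z ((x R^2 y & x R^2 z) -> exists w (y = w & zRw)) — i.e. a generalized confluence (Geach) condition.
(F1): fails — bR²a, bR²a but no w with a=w and aRw.
(F2): fails — aR²e, aR²b but no w with e=w and bRw.
(F3): fails — 0R²0, 0R²2 but no w with 0=w and 2Rw.
(F4): condition met.
Valid on: (F4).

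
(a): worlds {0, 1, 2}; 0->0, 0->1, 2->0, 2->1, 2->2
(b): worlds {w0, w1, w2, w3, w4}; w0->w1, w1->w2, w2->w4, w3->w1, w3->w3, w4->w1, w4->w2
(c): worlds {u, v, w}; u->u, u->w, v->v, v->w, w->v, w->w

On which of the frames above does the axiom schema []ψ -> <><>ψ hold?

The schema corresponds to a generalized confluence (Geach) condition: forall x exists w (xRw & x R^2 w).
(a): fails — at 1 but no w with 1Rw and 1R²w.
(b): fails — at w0 but no w with w0Rw and w0R²w.
(c): satisfies the condition.

(c)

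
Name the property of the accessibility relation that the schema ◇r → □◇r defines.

This schema is the 5 axiom.
It corresponds to the Euclidean property: ∀x ∀y ∀z (Rxy ∧ Rxz → Ryz).

the Euclidean property: ∀x ∀y ∀z (Rxy ∧ Rxz → Ryz)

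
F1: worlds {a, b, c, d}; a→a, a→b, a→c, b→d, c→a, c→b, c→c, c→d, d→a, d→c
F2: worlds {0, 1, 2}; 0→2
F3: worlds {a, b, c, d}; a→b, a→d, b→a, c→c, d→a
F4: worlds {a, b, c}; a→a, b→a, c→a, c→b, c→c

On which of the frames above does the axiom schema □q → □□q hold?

F2, F4

The schema corresponds to transitivity: ∀x ∀y ∀z (Rxy ∧ Ryz → Rxz).
F1: fails — Rdc and Rcd but not Rdd.
F2: holds.
F3: fails — Rab and Rba but not Raa.
F4: holds.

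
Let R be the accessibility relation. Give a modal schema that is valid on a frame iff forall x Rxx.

□r → r

A defining formula is □r → r (the T axiom).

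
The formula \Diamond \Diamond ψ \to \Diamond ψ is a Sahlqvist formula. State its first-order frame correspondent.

This is a form of the 4 axiom.
It corresponds to transitivity: \forall x \forall y \forall z (Rxy \wedge Ryz \to Rxz).

transitivity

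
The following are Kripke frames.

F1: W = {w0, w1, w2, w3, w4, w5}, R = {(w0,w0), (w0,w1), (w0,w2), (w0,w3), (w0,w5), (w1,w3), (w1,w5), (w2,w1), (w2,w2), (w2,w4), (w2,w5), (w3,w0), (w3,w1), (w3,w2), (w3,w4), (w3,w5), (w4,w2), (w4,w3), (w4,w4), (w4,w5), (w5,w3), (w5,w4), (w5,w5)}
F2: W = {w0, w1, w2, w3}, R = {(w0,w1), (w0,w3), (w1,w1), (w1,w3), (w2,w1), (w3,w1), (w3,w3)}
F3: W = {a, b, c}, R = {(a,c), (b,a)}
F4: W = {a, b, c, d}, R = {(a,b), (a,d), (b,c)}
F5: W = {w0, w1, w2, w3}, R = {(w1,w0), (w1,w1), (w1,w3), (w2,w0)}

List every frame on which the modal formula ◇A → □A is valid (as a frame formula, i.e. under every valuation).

F3

Frame correspondent (Sahlqvist): ∀x ∀y ∀z (Rxy ∧ Rxz → y = z) — i.e. partial functionality.
F1: fails — w0 sees both w0 and w1.
F2: fails — w0 sees both w1 and w3.
F3: satisfies the condition.
F4: fails — a sees both b and d.
F5: fails — w1 sees both w0 and w1.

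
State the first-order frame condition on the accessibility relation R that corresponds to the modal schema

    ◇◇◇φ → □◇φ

This is a Sahlqvist (Geach-type) schema ◇^3□^0φ → □^1◇^1φ.
First-order correspondent: ∀x ∀y ∀z ((xR³y ∧ xRz) → ∃w (y = w ∧ zRw)).

∀x ∀y ∀z ((xR³y ∧ xRz) → ∃w (y = w ∧ zRw))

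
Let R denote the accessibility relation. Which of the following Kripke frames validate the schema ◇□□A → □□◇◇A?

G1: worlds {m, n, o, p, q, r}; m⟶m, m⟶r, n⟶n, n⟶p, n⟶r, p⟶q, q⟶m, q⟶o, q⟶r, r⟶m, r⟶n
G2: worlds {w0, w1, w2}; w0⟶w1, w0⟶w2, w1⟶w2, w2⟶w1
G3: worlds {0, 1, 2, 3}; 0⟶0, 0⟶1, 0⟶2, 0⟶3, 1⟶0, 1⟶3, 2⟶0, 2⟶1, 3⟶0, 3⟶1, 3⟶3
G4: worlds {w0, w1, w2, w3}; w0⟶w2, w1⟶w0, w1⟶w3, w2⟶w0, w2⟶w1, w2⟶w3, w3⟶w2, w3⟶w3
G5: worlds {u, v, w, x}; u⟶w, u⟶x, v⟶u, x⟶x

G3, G4

The schema corresponds to a generalized confluence (Geach) condition: ∀x ∀y ∀z ((xRy ∧ xR²z) → ∃w (yR²w ∧ zR²w)).
G1: fails — pRq, pR²o but no w with qR²w and oR²w.
G2: fails — w0Rw1, w0R²w2 but no w with w1R²w and w2R²w.
G3: condition met.
G4: condition met.
G5: fails — uRw, uR²x but no t with wR²t and xR²t.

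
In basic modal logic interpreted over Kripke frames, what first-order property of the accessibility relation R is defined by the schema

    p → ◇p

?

reflexivity

This is a form of the T axiom.
It corresponds to reflexivity: ∀x Rxx.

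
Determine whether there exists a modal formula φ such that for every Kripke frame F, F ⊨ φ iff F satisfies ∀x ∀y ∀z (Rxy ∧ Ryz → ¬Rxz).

Any modally definable frame class is closed under surjective bounded morphisms.
The 7-cycle (worlds a,b,c,d,e,f,g with a→b→c→d→e→f→g→a) is intransitive. Mapping every world to a single reflexive point • is a surjective bounded morphism; the reflexive point is not intransitive (R••∧R•• but R••).
So no modal formula (or set of formulas) defines exactly the intransitive frames.

No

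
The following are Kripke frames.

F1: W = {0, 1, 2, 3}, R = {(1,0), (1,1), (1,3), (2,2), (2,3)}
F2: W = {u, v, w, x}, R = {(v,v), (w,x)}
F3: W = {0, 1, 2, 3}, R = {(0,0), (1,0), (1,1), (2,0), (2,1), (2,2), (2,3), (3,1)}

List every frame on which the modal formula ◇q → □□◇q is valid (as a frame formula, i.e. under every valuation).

This is the axiom for a generalized confluence (Geach) condition; its first-order frame correspondent is ∀x ∀y ∀z ((xRy ∧ xR²z) → ∃w (y = w ∧ zRw)).
F1: fails — 1R0, 1R²0 but no w with 0=w and 0Rw.
F2: satisfies the condition.
F3: fails — 1R1, 1R²0 but no w with 1=w and 0Rw.
Valid on: F2.

F2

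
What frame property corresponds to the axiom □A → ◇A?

seriality: ∀x ∃y Rxy

This schema is the D axiom.
It corresponds to seriality: ∀x ∃y Rxy.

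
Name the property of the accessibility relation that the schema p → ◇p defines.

Equivalently (dual form): □p → p.
Suppose □p→p is valid. At any x set V(p)={w : Rxw}. Then □p holds at x, so p holds at x, i.e. Rxx.

reflexivity: ∀x Rxx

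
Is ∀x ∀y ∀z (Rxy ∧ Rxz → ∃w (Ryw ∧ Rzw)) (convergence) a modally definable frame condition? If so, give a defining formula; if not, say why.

Definable; ◇□p → □◇p defines it

Yes: it is convergence, defined by the .2 schema ◇□p → □◇p.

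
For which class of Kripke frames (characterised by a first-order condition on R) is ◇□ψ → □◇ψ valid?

convergence

Suppose ◇□ψ→□◇ψ is valid. Take Rxy, Rxz and set V(ψ)={w : Ryw}. Then □ψ at y so ◇□ψ at x, so □◇ψ at x, so ◇ψ at z, giving w with Rzw and Ryw.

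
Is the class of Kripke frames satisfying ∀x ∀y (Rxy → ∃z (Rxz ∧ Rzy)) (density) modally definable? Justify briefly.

Yes, by □□p → □p

The condition is density. A defining modal formula is □□p → □p.
Suppose □□p→□p is valid. Take Rxy and set V(p)={w : xR²w}. Then □□p at x, so □p at x, so p at y, i.e. ∃z(Rxz∧Rzy).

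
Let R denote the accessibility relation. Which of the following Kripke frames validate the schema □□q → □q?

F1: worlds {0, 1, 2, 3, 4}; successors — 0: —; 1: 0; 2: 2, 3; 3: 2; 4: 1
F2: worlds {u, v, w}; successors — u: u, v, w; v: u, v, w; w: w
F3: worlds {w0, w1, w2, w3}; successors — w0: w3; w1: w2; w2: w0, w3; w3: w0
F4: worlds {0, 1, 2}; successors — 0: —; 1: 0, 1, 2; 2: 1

This is the axiom for density; its first-order frame correspondent is ∀x ∀y (Rxy → ∃z (Rxz ∧ Rzy)).
F1: fails — R10 but no z with R1z and Rz0.
F2: holds.
F3: fails — Rw1w2 but no z with Rw1z and Rzw2.
F4: holds.
Valid on: F2, F4.

F2, F4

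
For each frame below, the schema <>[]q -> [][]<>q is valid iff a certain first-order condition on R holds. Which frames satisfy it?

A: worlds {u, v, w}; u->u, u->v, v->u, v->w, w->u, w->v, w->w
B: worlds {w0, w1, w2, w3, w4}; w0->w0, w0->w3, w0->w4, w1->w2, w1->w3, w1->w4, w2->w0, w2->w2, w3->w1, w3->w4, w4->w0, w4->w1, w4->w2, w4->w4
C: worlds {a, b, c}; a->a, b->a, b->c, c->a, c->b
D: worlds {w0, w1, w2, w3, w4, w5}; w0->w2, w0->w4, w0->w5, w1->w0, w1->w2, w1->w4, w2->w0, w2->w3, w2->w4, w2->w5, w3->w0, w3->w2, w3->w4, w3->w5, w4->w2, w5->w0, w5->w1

A, C

The schema corresponds to a generalized confluence (Geach) condition: forall x forall y forall z ((xRy & x R^2 z) -> exists w (yRw & zRw)).
A: satisfies the condition.
B: fails — w0Rw3, w0R²w2 but no w with w3Rw and w2Rw.
C: satisfies the condition.
D: fails — w0Rw2, w0R²w4 but no w with w2Rw and w4Rw.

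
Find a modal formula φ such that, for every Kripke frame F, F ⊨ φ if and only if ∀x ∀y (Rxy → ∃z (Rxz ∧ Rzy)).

□□p → □p

This is density; the standard corresponding axiom is C4: □□p → □p.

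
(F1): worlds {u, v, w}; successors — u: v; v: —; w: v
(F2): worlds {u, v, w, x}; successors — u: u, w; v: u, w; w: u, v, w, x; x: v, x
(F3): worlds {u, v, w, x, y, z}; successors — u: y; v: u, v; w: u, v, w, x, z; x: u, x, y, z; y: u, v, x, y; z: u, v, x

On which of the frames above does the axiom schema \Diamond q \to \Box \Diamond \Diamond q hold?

The schema corresponds to a generalized confluence (Geach) condition: \forall x \forall y \forall z ((xRy \wedge xRz) \to \exists w (y = w \wedge z R^2 w)).
(F1): fails — uRv, uRv but no t with v=t and vR²t.
(F2): holds.
(F3): fails — wRw, wRu but no t with w=t and uR²t.
Valid on: (F2).

(F2)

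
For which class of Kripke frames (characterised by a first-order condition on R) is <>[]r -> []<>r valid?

Suppose ◇□r→□◇r is valid. Take Rxy, Rxz and set V(r)={w : Ryw}. Then □r at y so ◇□r at x, so □◇r at x, so ◇r at z, giving w with Rzw and Ryw.
Conversely, on a frame with convergence the schema holds at every world under every valuation.
So the correspondent is convergence.

Convergence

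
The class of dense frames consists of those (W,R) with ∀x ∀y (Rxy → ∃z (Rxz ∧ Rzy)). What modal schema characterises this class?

□□ψ → □ψ

A defining formula is □□ψ → □ψ (the C4 axiom).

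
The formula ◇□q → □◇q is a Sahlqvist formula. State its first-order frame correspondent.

convergence: ∀x ∀y ∀z (Rxy ∧ Rxz → ∃w (Ryw ∧ Rzw))

Suppose ◇□q→□◇q is valid. Take Rxy, Rxz and set V(q)={w : Ryw}. Then □q at y so ◇□q at x, so □◇q at x, so ◇q at z, giving w with Rzw and Ryw.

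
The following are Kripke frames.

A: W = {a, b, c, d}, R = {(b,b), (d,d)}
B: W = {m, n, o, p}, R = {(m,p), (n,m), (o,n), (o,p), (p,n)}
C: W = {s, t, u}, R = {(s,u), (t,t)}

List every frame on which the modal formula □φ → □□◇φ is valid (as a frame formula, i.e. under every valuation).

The schema corresponds to a generalized confluence (Geach) condition: ∀x ∀z (xR²z → ∃w (xRw ∧ zRw)).
A: ✓.
B: fails — mR²n but no w with mRw and nRw.
C: ✓.

A, C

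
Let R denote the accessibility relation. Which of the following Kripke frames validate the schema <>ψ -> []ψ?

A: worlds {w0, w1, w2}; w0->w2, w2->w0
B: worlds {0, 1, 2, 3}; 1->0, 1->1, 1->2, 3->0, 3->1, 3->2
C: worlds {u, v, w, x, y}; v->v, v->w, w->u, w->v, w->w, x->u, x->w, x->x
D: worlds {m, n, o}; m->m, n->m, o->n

A, D

This is the axiom for partial functionality; its first-order frame correspondent is forall x forall y forall z (Rxy & Rxz -> y = z).
A: satisfies the condition.
B: fails — 1 sees both 0 and 1.
C: fails — v sees both v and w.
D: satisfies the condition.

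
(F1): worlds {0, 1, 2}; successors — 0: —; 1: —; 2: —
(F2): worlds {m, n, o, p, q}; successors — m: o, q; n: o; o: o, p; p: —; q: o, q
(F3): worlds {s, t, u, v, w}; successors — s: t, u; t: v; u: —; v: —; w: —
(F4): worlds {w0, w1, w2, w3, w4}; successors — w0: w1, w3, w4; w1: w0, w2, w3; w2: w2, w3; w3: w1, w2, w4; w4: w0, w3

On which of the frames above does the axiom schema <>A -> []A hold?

Frame correspondent (Sahlqvist): forall x forall y forall z (Rxy & Rxz -> y = z) — i.e. partial functionality.
(F1): condition met.
(F2): fails — m sees both o and q.
(F3): fails — s sees both t and u.
(F4): fails — w0 sees both w1 and w3.
Valid on: (F1).

(F1)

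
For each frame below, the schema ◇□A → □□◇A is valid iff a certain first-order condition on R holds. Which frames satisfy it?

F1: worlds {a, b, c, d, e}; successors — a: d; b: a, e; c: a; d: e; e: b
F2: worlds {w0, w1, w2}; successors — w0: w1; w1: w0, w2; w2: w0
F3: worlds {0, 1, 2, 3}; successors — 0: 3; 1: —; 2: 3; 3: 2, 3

Frame correspondent (Sahlqvist): ∀x ∀y ∀z ((xRy ∧ xR²z) → ∃w (yRw ∧ zRw)) — i.e. a generalized confluence (Geach) condition.
F1: fails — aRd, aR²e but no w with dRw and eRw.
F2: fails — w0Rw1, w0R²w0 but no w with w1Rw and w0Rw.
F3: ✓.

F3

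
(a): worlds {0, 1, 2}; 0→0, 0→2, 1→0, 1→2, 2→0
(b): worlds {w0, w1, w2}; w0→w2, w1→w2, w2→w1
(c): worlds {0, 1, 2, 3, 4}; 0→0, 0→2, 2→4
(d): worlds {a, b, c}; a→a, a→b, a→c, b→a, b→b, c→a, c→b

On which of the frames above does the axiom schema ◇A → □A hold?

(b)

This is the axiom for partial functionality; its first-order frame correspondent is ∀x ∀y ∀z (Rxy ∧ Rxz → y = z).
(a): fails — 0 sees both 0 and 2.
(b): ✓.
(c): fails — 0 sees both 0 and 2.
(d): fails — a sees both a and b.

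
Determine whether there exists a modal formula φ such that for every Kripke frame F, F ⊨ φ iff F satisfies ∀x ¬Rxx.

Modal frame validity is preserved under surjective bounded morphisms.
The 4-cycle (worlds s,t,u,v with s→t→u→v→s) is irreflexive, and the map sending every world to a single reflexive point • is a surjective bounded morphism (forth: every edge maps to (•,•); back: every world has a successor). So any modal formula valid on the 4-cycle is also valid on the reflexive point, which is not irreflexive.
So the class is not modally definable.

No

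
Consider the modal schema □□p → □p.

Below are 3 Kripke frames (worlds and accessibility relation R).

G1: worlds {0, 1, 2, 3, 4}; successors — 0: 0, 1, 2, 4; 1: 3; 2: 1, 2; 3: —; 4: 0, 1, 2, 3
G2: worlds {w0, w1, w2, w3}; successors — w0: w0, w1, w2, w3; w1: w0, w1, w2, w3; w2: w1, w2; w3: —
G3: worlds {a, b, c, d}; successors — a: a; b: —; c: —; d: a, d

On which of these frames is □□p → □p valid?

The schema corresponds to density: ∀x ∀y (Rxy → ∃z (Rxz ∧ Rzy)).
G1: fails — R13 but no z with R1z and Rz3.
G2: ✓.
G3: ✓.

G2, G3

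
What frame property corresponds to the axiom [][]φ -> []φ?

Density

This schema is the C4 axiom.
Its frame correspondent is density — forall x forall y (Rxy -> exists z (Rxz & Rzy)).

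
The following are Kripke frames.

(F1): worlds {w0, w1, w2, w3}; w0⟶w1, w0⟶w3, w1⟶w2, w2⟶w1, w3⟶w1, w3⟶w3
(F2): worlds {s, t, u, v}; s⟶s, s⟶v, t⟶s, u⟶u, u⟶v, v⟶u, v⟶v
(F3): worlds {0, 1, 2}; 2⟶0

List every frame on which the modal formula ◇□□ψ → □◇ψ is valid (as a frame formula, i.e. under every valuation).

(F2)

The schema corresponds to a generalized confluence (Geach) condition: ∀x ∀y ∀z ((xRy ∧ xRz) → ∃w (yR²w ∧ zRw)).
(F1): fails — w0Rw1, w0Rw1 but no w with w1R²w and w1Rw.
(F2): ✓.
(F3): fails — 2R0, 2R0 but no w with 0R²w and 0Rw.
Valid on: (F2).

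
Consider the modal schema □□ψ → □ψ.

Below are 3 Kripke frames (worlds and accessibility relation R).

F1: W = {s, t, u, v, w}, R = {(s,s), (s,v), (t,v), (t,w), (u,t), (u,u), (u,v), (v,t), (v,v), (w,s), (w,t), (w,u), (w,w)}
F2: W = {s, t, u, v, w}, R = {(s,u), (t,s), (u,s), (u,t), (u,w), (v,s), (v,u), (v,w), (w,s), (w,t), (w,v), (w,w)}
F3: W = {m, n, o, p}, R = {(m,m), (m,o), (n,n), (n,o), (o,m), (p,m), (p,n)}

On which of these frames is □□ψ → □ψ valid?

Frame correspondent (Sahlqvist): ∀x ∀y (Rxy → ∃z (Rxz ∧ Rzy)) — i.e. density.
F1: holds.
F2: fails — Rts but no z with Rtz and Rzs.
F3: holds.

F1, F3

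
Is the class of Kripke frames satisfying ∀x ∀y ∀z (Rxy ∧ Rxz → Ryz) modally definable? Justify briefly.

Definable; ◇p → □◇p defines it

The condition is the Euclidean property. A defining modal formula is ◇p → □◇p.
Suppose ◇p→□◇p is valid. Take Rxy, Rxz and set V(p)={y}. Then ◇p at x, so □◇p at x, so ◇p at z, so some w with Rzw has p; w=y, i.e. Rzy. By symmetry of the argument, Ryz.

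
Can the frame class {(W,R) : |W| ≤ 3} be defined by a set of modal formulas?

No

Any modally definable frame class is closed under disjoint unions.
Any modal formula valid on each of 4 disjoint one-world frames is valid on their disjoint union (validity is preserved under disjoint unions). Each one-world frame has |W|=1≤3, but the union has |W|=4.
So no modal formula (or set of formulas) defines exactly the |W|≤3 frames.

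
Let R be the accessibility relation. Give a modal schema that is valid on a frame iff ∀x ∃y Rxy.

The condition is seriality. The D schema □r → ◇r defines it.
Suppose □r→◇r is valid. At any x set V(r)=W. Then □r at x, so ◇r at x, so x has a successor.

□r → ◇r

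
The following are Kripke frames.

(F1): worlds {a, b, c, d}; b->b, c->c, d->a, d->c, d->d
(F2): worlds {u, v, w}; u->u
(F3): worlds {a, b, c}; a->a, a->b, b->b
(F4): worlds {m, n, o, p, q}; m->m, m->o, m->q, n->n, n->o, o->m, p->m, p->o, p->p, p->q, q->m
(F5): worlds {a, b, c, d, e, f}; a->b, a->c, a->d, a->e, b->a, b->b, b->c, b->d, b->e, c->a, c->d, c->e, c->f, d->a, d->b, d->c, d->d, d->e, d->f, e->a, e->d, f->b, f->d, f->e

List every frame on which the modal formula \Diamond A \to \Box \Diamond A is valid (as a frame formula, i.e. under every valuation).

(F2)

The schema corresponds to the Euclidean property: \forall x \forall y \forall z (Rxy \wedge Rxz \to Ryz).
(F1): fails — Rdc and Rdd but not Rcd.
(F2): satisfies the condition.
(F3): fails — Rab and Raa but not Rba.
(F4): fails — Rmo and Rmo but not Roo.
(F5): fails — Rae and Rab but not Reb.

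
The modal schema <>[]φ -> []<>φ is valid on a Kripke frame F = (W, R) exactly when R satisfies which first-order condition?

Suppose ◇□φ→□◇φ is valid. Take Rxy, Rxz and set V(φ)={w : Ryw}. Then □φ at y so ◇□φ at x, so □◇φ at x, so ◇φ at z, giving w with Rzw and Ryw.

Convergence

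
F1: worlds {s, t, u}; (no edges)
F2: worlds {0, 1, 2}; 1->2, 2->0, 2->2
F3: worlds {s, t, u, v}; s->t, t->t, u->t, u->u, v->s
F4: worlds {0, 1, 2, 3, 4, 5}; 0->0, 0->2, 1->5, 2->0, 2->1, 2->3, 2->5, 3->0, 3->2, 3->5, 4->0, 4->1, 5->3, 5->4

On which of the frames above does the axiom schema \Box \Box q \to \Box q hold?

Frame correspondent (Sahlqvist): \forall x \forall y (Rxy \to \exists z (Rxz \wedge Rzy)) — i.e. density.
F1: condition met.
F2: condition met.
F3: fails — Rvs but no z with Rvz and Rzs.
F4: fails — R53 but no z with R5z and Rz3.
Valid on: F1, F2.

F1, F2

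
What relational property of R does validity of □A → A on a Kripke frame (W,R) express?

This is the T axiom.
It corresponds to reflexivity: ∀x Rxx.

reflexivity: ∀x Rxx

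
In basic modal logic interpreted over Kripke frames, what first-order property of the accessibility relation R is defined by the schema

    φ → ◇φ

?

reflexivity: ∀x Rxx

This is frame-equivalent to □φ → φ (substitute ¬φ for φ and contrapose).
Suppose □φ→φ is valid. At any x set V(φ)={w : Rxw}. Then □φ holds at x, so φ holds at x, i.e. Rxx.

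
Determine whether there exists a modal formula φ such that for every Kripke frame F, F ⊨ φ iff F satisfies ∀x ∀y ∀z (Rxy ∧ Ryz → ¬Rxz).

No — not modally definable

Modal frame validity is preserved under surjective bounded morphisms.
The 7-cycle (worlds a,b,c,d,e,f,g with a→b→c→d→e→f→g→a) is intransitive. Mapping every world to a single reflexive point • is a surjective bounded morphism; the reflexive point is not intransitive (R••∧R•• but R••).
Hence intransitivity is not modally definable.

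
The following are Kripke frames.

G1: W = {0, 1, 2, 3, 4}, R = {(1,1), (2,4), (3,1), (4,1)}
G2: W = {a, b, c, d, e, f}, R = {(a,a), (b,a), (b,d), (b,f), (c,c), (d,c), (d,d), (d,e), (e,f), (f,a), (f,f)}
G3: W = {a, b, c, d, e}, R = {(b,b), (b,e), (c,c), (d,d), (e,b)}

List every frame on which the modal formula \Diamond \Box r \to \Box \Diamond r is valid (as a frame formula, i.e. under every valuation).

This is the axiom for convergence; its first-order frame correspondent is \forall x \forall y \forall z (Rxy \wedge Rxz \to \exists w (Ryw \wedge Rzw)).
G1: ✓.
G2: fails — Rbf and Rbd but f and d have no common successor.
G3: ✓.
Valid on: G1, G3.

G1, G3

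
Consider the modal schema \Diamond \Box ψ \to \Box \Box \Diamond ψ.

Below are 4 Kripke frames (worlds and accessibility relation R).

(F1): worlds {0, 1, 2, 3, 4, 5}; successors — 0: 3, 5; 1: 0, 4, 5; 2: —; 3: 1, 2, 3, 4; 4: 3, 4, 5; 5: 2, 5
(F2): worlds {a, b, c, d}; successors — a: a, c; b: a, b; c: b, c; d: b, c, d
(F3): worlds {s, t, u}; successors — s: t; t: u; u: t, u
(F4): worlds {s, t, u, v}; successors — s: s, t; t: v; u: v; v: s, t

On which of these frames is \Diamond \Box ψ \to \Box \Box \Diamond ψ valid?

(F2), (F3)

The schema corresponds to a generalized confluence (Geach) condition: \forall x \forall y \forall z ((xRy \wedge x R^2 z) \to \exists w (yRw \wedge zRw)).
(F1): fails — 0R3, 0R²2 but no w with 3Rw and 2Rw.
(F2): ✓.
(F3): ✓.
(F4): fails — sRs, sR²t but no w with sRw and tRw.
Valid on: (F2), (F3).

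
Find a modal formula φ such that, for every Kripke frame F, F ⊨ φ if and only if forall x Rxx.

□ψ → ψ

This is reflexivity; the standard corresponding axiom is T: □ψ → ψ.
Suppose □ψ→ψ is valid. At any x set V(ψ)={w : Rxw}. Then □ψ holds at x, so ψ holds at x, i.e. Rxx.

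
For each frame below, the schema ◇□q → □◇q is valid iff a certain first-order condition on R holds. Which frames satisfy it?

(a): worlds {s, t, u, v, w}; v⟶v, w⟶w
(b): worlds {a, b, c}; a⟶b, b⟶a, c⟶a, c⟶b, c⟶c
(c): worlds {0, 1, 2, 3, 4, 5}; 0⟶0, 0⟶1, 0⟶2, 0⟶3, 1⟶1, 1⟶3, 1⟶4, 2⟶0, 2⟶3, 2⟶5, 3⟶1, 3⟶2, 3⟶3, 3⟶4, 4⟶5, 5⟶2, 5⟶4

The schema corresponds to convergence: ∀x ∀y ∀z (Rxy ∧ Rxz → ∃w (Ryw ∧ Rzw)).
(a): condition met.
(b): fails — Rcb and Rca but b and a have no common successor.
(c): fails — R11 and R14 but 1 and 4 have no common successor.

(a)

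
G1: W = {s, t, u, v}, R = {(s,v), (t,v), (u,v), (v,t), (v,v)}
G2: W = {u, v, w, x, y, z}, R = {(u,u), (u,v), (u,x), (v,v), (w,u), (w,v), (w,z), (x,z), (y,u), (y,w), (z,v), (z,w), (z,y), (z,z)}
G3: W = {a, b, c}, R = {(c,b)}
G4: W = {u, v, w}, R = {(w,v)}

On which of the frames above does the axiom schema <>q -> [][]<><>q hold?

G1, G3, G4

Frame correspondent (Sahlqvist): forall x forall y forall z ((xRy & x R^2 z) -> exists w (y = w & z R^2 w)) — i.e. a generalized confluence (Geach) condition.
G1: satisfies the condition.
G2: fails — uRu, uR²v but no t with u=t and vR²t.
G3: satisfies the condition.
G4: satisfies the condition.
Valid on: G1, G3, G4.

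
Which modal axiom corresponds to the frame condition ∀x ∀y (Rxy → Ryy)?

A defining formula is □(□q → q) (the T□ axiom).
Suppose □(□q→q) is valid. Take Rxy and set V(q)={w : Ryw}. Then at y, □q holds; since □(□q→q) at x, □q→q at y, so q at y, i.e. Ryy.

□(□q → q)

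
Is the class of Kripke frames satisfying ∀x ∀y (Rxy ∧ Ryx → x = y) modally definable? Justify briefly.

No — not modally definable

Modal frame validity is preserved under surjective bounded morphisms.
The 8-cycle (worlds w0,w1,w2,w3,w4,w5,w6,w7 with w0→w1→w2→w3→w4→w5→w6→w7→w0) is antisymmetric. Sending even-indexed worlds to a and odd-indexed worlds to b is a surjective bounded morphism onto the two-world frame with a↔b, which is not antisymmetric.
So no modal formula (or set of formulas) defines exactly the antisymmetric frames.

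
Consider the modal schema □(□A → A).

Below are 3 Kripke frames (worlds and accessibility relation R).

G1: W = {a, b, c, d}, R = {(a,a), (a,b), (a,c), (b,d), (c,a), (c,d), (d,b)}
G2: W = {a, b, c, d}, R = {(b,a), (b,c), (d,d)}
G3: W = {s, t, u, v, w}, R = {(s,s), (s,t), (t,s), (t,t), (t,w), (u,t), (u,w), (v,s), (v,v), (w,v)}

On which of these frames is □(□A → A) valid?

none

Frame correspondent (Sahlqvist): ∀x ∀y (Rxy → Ryy) — i.e. shift-reflexivity.
G1: fails — Rcd but not Rdd.
G2: fails — Rba but not Raa.
G3: fails — Ruw but not Rww.
Valid on no frame.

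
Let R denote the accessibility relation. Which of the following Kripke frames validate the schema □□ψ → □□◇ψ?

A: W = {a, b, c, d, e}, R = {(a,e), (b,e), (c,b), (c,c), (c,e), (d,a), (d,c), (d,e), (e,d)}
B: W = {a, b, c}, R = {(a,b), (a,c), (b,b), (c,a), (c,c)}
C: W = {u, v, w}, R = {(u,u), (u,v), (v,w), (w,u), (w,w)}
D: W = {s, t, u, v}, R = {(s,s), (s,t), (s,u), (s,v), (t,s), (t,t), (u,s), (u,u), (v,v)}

Frame correspondent (Sahlqvist): ∀x ∀z (xR²z → ∃w (xR²w ∧ zRw)) — i.e. a generalized confluence (Geach) condition.
A: fails — aR²d but no w with aR²w and dRw.
B: ✓.
C: ✓.
D: ✓.

B, C, D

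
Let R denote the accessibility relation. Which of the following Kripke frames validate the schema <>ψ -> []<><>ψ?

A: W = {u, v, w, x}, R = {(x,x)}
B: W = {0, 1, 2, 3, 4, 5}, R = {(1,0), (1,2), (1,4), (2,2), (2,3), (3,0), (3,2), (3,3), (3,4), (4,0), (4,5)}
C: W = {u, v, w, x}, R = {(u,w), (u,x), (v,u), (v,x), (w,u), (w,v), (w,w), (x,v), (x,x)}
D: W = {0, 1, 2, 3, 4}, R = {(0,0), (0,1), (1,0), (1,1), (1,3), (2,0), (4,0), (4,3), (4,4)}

Frame correspondent (Sahlqvist): forall x forall y forall z ((xRy & xRz) -> exists w (y = w & z R^2 w)) — i.e. a generalized confluence (Geach) condition.
A: holds.
B: fails — 1R0, 1R0 but no w with 0=w and 0R²w.
C: fails — uRw, uRx but no t with w=t and xR²t.
D: fails — 1R0, 1R3 but no w with 0=w and 3R²w.

A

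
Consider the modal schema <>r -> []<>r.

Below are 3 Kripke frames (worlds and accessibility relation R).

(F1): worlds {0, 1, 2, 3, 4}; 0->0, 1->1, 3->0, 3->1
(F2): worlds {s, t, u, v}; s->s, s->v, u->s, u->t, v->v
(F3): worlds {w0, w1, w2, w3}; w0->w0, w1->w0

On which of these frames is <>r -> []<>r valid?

Frame correspondent (Sahlqvist): forall x forall y forall z (Rxy & Rxz -> Ryz) — i.e. the Euclidean property.
(F1): fails — R30 and R31 but not R01.
(F2): fails — Rsv and Rss but not Rvs.
(F3): holds.
Valid on: (F3).

(F3)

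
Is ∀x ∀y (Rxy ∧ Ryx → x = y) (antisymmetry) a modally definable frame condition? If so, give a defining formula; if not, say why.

Any modally definable frame class is closed under surjective bounded morphisms.
The 8-cycle (worlds w0,w1,w2,w3,w4,w5,w6,w7 with w0→w1→w2→w3→w4→w5→w6→w7→w0) is antisymmetric. Sending even-indexed worlds to a and odd-indexed worlds to b is a surjective bounded morphism onto the two-world frame with a↔b, which is not antisymmetric.
Hence antisymmetry is not modally definable.

Not modally definable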